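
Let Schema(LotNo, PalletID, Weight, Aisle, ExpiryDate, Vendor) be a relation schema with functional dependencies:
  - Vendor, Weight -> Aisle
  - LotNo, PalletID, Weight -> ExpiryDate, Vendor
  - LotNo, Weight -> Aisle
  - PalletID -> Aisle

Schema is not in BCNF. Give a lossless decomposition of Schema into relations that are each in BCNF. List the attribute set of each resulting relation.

{Aisle, Vendor, Weight}; {ExpiryDate, LotNo, PalletID, Vendor, Weight}

Candidate key of the original relation: {LotNo, PalletID, Weight}.
In {Aisle, ExpiryDate, LotNo, PalletID, Vendor, Weight}, {Vendor, Weight} is not a superkey ({Vendor, Weight}⁺ restricted to this set is {Aisle, Vendor, Weight}), so split on Vendor, Weight -> Aisle into {Aisle, Vendor, Weight} and {ExpiryDate, LotNo, PalletID, Vendor, Weight}.
{Aisle, Vendor, Weight} is in BCNF.
{ExpiryDate, LotNo, PalletID, Vendor, Weight} is in BCNF.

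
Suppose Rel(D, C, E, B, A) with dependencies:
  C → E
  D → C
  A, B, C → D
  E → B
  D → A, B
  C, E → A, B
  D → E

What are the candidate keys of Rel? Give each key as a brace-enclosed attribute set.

{C}, {D}

{C}⁺ = {A, B, C, D, E} — all of the relation — so {C} is a candidate key.
{D}⁺ = {A, B, C, D, E} — all of the relation — so {D} is a candidate key.
Any other superkey properly contains one of these, so there are no further candidate keys.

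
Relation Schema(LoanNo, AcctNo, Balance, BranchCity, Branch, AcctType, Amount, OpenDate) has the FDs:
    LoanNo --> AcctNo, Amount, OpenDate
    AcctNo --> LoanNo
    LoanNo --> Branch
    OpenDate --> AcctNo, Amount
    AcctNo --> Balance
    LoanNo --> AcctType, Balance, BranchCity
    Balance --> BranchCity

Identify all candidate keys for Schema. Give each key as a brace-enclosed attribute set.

{AcctNo} is a candidate key since {AcctNo}⁺ = {AcctNo, AcctType, Amount, Balance, Branch, BranchCity, LoanNo, OpenDate} covers every attribute.
{LoanNo} is a candidate key since {LoanNo}⁺ = {AcctNo, AcctType, Amount, Balance, Branch, BranchCity, LoanNo, OpenDate} covers every attribute.
{OpenDate} is a candidate key since {OpenDate}⁺ = {AcctNo, AcctType, Amount, Balance, Branch, BranchCity, LoanNo, OpenDate} covers every attribute.
No proper subset of any of these is a key, and no other minimal superkey exists.

{AcctNo}, {LoanNo}, {OpenDate}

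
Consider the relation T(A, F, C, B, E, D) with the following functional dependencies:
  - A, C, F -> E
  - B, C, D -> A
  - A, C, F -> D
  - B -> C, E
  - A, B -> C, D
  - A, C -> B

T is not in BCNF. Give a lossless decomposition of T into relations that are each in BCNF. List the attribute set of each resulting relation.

Candidate keys of the original relation: {A, B, F}, {A, C, F}, {B, D, F}.
Within {A, B, C, D, E, F}: {B, C, D}⁺ ∩ {A, B, C, D, E, F} = {A, B, C, D, E}, not the whole set, so B, C, D -> A, E violates BCNF; decompose into {A, B, C, D, E} and {B, C, D, F}.
Within {A, B, C, D, E}: {B}⁺ ∩ {A, B, C, D, E} = {B, C, E}, not the whole set, so B -> C, E violates BCNF; decompose into {B, C, E} and {A, B, D}.
{B, C, E} is in BCNF.
{A, B, D} is in BCNF.
Within {B, C, D, F}: {B}⁺ ∩ {B, C, D, F} = {B, C}, not the whole set, so B -> C violates BCNF; decompose into {B, C} and {B, D, F}.
{B, C} is in BCNF.
{B, D, F} is in BCNF.

{A, B, D}; {B, C, E}; {B, D, F}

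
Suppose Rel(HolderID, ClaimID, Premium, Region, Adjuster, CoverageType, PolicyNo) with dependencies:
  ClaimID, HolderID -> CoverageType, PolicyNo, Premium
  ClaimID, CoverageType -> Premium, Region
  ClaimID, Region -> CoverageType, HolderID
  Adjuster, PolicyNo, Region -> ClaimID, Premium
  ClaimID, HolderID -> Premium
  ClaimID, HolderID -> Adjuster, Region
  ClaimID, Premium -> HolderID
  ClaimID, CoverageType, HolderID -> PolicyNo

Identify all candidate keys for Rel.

{Adjuster, PolicyNo, Region}, {ClaimID, CoverageType}, {ClaimID, HolderID}, {ClaimID, Premium}, {ClaimID, Region}

Closure of {ClaimID, CoverageType} is {Adjuster, ClaimID, CoverageType, HolderID, PolicyNo, Premium, Region}, the whole schema; {ClaimID, CoverageType} is a candidate key.
Closure of {ClaimID, HolderID} is {Adjuster, ClaimID, CoverageType, HolderID, PolicyNo, Premium, Region}, the whole schema; {ClaimID, HolderID} is a candidate key.
Closure of {ClaimID, Premium} is {Adjuster, ClaimID, CoverageType, HolderID, PolicyNo, Premium, Region}, the whole schema; {ClaimID, Premium} is a candidate key.
Closure of {ClaimID, Region} is {Adjuster, ClaimID, CoverageType, HolderID, PolicyNo, Premium, Region}, the whole schema; {ClaimID, Region} is a candidate key.
Closure of {Adjuster, PolicyNo, Region} is {Adjuster, ClaimID, CoverageType, HolderID, PolicyNo, Premium, Region}, the whole schema; {Adjuster, PolicyNo, Region} is a candidate key.
Any other superkey properly contains one of these, so there are no further candidate keys.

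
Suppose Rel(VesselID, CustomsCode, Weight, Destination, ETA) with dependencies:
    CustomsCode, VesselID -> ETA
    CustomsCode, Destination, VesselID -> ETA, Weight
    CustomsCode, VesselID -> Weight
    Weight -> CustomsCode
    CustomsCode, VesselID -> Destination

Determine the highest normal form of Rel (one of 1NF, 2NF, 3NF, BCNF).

Candidate keys: {CustomsCode, VesselID}, {VesselID, Weight}. Prime attributes: {CustomsCode, VesselID, Weight}.
Weight -> CustomsCode breaks BCNF: {Weight}⁺ = {CustomsCode, Weight}, so {Weight} is not a superkey.
Since {CustomsCode} ⊆ prime attributes and every other non-superkey FD also has a prime right side, the schema is in 3NF.

3NF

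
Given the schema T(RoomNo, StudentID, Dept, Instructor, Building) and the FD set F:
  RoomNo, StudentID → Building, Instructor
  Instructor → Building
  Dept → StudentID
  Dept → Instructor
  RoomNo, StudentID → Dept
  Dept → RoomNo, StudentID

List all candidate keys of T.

{Dept}, {RoomNo, StudentID}

{Dept}⁺ = {Building, Dept, Instructor, RoomNo, StudentID} — all of the relation — so {Dept} is a candidate key.
{RoomNo, StudentID}⁺ = {Building, Dept, Instructor, RoomNo, StudentID} — all of the relation — so {RoomNo, StudentID} is a candidate key.
These are minimal and exhaustive — every other superkey contains one of them.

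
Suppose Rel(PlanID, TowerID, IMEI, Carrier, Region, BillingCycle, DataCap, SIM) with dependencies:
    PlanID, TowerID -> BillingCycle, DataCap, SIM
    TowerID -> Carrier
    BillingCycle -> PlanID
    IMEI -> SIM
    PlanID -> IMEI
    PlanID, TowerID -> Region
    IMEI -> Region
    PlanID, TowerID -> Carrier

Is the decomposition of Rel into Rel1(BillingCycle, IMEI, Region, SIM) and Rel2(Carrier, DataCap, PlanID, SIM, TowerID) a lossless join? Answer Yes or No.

The shared attributes are {SIM} and {SIM}⁺ = {SIM}.
The closure covers neither Rel1 nor Rel2 entirely; the join is not lossless.

No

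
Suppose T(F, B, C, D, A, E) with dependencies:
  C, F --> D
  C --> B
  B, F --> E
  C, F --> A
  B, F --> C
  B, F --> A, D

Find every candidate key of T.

Attributes never on any right-hand side: {F} — every candidate key must contain it.
Closure of {B, F} is {A, B, C, D, E, F}, the whole schema; {B, F} is a candidate key.
Closure of {C, F} is {A, B, C, D, E, F}, the whole schema; {C, F} is a candidate key.
Any other superkey properly contains one of these, so there are no further candidate keys.

{B, F}, {C, F}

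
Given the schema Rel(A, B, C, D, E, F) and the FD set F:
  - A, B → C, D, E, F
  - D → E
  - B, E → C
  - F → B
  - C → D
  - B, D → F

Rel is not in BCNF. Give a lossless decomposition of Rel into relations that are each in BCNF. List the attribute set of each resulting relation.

Candidate keys of the original relation: {A, B}, {A, F}.
In {A, B, C, D, E, F}, {D} is not a superkey ({D}⁺ restricted to this set is {D, E}), so split on D → E into {D, E} and {A, B, C, D, F}.
{D, E}: every determinant is a superkey — BCNF.
In {A, B, C, D, F}, {F} is not a superkey ({F}⁺ restricted to this set is {B, F}), so split on F → B into {B, F} and {A, C, D, F}.
{B, F}: every determinant is a superkey — BCNF.
In {A, C, D, F}, {C} is not a superkey ({C}⁺ restricted to this set is {C, D}), so split on C → D into {C, D} and {A, C, F}.
{C, D}: every determinant is a superkey — BCNF.
{A, C, F}: every determinant is a superkey — BCNF.

{A, C, F}; {B, F}; {C, D}; {D, E}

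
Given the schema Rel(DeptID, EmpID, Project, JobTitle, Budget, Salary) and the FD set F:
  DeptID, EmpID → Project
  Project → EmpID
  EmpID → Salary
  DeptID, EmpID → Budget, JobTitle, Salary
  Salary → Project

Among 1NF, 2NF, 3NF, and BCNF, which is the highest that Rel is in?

3NF

Candidate keys: {DeptID, EmpID}, {DeptID, Project}, {DeptID, Salary}. Prime attributes: {DeptID, EmpID, Project, Salary}.
Project → EmpID: {Project}⁺ = {EmpID, Project, Salary}, which is not all of the attributes, so the left side is not a superkey — BCNF is violated.
Its right-hand attributes {EmpID} are all prime, as are those of every other non-superkey FD — the relation is in 3NF.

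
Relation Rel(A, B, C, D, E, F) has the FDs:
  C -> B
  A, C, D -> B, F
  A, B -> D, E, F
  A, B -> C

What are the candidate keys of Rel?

No FD produces {A}, so it must be in every candidate key.
{A, B}⁺ = {A, B, C, D, E, F} — all of the relation — so {A, B} is a candidate key.
{A, C}⁺ = {A, B, C, D, E, F} — all of the relation — so {A, C} is a candidate key.
Any other superkey properly contains one of these, so there are no further candidate keys.

{A, B}, {A, C}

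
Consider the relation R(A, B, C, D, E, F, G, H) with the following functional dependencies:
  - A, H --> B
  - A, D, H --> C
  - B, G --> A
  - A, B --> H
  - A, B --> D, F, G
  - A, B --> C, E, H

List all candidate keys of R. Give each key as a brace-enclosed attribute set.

{A, B}, {A, H}, {B, G}

{A, B}⁺ = {A, B, C, D, E, F, G, H}, which is every attribute, so {A, B} is a candidate key.
{A, H}⁺ = {A, B, C, D, E, F, G, H}, which is every attribute, so {A, H} is a candidate key.
{B, G}⁺ = {A, B, C, D, E, F, G, H}, which is every attribute, so {B, G} is a candidate key.
These are minimal and exhaustive — every other superkey contains one of them.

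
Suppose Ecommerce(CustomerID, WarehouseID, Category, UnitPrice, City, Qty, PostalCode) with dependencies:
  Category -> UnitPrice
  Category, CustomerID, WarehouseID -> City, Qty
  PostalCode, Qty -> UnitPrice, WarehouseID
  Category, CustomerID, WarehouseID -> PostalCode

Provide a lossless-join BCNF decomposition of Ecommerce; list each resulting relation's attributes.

{Category, City, CustomerID, PostalCode, Qty}; {Category, UnitPrice}; {PostalCode, Qty, WarehouseID}

Candidate keys of the original relation: {Category, CustomerID, PostalCode, Qty}, {Category, CustomerID, WarehouseID}.
In {Category, City, CustomerID, PostalCode, Qty, UnitPrice, WarehouseID}, {Category} is not a superkey ({Category}⁺ restricted to this set is {Category, UnitPrice}), so split on Category -> UnitPrice into {Category, UnitPrice} and {Category, City, CustomerID, PostalCode, Qty, WarehouseID}.
{Category, UnitPrice} is in BCNF.
In {Category, City, CustomerID, PostalCode, Qty, WarehouseID}, {PostalCode, Qty} is not a superkey ({PostalCode, Qty}⁺ restricted to this set is {PostalCode, Qty, WarehouseID}), so split on PostalCode, Qty -> WarehouseID into {PostalCode, Qty, WarehouseID} and {Category, City, CustomerID, PostalCode, Qty}.
{PostalCode, Qty, WarehouseID} is in BCNF.
{Category, City, CustomerID, PostalCode, Qty} is in BCNF.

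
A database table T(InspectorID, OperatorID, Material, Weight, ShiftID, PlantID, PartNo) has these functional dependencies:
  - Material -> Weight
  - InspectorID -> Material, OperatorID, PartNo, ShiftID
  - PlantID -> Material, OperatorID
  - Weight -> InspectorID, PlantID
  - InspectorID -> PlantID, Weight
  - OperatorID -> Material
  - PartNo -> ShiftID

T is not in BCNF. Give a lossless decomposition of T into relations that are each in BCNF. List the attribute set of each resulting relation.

{InspectorID, Material, OperatorID, PartNo, PlantID, Weight}; {PartNo, ShiftID}

Candidate keys of the original relation: {InspectorID}, {Material}, {OperatorID}, {PlantID}, {Weight}.
{InspectorID, Material, OperatorID, PartNo, PlantID, ShiftID, Weight}: {PartNo} determines {PartNo, ShiftID} here but is not a superkey — split on PartNo -> ShiftID, giving {PartNo, ShiftID} and {InspectorID, Material, OperatorID, PartNo, PlantID, Weight}.
{PartNo, ShiftID} has no BCNF violation.
{InspectorID, Material, OperatorID, PartNo, PlantID, Weight} has no BCNF violation.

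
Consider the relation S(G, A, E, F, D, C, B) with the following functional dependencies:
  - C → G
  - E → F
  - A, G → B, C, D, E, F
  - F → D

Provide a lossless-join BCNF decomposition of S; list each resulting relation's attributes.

{A, B, C, E}; {C, G}; {D, F}; {E, F}

Candidate keys of the original relation: {A, C}, {A, G}.
Within {A, B, C, D, E, F, G}: {C}⁺ ∩ {A, B, C, D, E, F, G} = {C, G}, not the whole set, so C → G violates BCNF; decompose into {C, G} and {A, B, C, D, E, F}.
{C, G} has no BCNF violation.
Within {A, B, C, D, E, F}: {E}⁺ ∩ {A, B, C, D, E, F} = {D, E, F}, not the whole set, so E → D, F violates BCNF; decompose into {D, E, F} and {A, B, C, E}.
Within {D, E, F}: {F}⁺ ∩ {D, E, F} = {D, F}, not the whole set, so F → D violates BCNF; decompose into {D, F} and {E, F}.
{D, F} has no BCNF violation.
{E, F} has no BCNF violation.
{A, B, C, E} has no BCNF violation.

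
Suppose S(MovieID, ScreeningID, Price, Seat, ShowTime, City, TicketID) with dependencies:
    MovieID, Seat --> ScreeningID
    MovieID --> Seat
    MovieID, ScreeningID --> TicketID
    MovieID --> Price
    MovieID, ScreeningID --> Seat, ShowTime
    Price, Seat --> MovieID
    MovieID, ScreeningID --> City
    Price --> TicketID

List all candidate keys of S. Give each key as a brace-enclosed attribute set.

{MovieID}⁺ = {City, MovieID, Price, ScreeningID, Seat, ShowTime, TicketID} — all of the relation — so {MovieID} is a candidate key.
{Price, Seat}⁺ = {City, MovieID, Price, ScreeningID, Seat, ShowTime, TicketID} — all of the relation — so {Price, Seat} is a candidate key.
No proper subset of any of these is a key, and no other minimal superkey exists.

{MovieID}, {Price, Seat}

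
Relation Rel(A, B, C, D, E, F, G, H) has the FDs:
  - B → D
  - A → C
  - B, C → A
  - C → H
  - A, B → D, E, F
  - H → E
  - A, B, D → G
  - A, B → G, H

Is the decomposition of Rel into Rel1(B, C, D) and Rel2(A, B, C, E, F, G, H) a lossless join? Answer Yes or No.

Yes

The shared attributes are {B, C} and {B, C}⁺ = {A, B, C, D, E, F, G, H}.
This includes all of Rel1, so the common attributes are a superkey of Rel1 — the join is lossless.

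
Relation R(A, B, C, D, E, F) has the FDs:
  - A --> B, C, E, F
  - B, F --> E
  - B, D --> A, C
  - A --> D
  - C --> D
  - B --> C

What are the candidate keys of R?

{A} is a candidate key since {A}⁺ = {A, B, C, D, E, F} covers every attribute.
{B} is a candidate key since {B}⁺ = {A, B, C, D, E, F} covers every attribute.
Any other superkey properly contains one of these, so there are no further candidate keys.

{A}, {B}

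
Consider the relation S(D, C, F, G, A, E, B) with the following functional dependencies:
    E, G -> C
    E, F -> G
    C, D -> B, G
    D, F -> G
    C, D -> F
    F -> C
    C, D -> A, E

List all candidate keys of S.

Attributes never on any right-hand side: {D} — every candidate key must contain it.
{C, D} is a candidate key since {C, D}⁺ = {A, B, C, D, E, F, G} covers every attribute.
{D, F} is a candidate key since {D, F}⁺ = {A, B, C, D, E, F, G} covers every attribute.
{D, E, G} is a candidate key since {D, E, G}⁺ = {A, B, C, D, E, F, G} covers every attribute.
No proper subset of any of these is a key, and no other minimal superkey exists.

{C, D}, {D, E, G}, {D, F}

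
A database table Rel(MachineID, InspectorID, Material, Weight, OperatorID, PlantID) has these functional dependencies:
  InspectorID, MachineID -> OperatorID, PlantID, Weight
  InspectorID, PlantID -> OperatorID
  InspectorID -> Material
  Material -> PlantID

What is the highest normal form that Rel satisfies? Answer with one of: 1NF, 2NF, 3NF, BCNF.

Candidate key: {InspectorID, MachineID}. Prime attributes: {InspectorID, MachineID}.
InspectorID, PlantID -> OperatorID: {InspectorID, PlantID}⁺ = {InspectorID, Material, OperatorID, PlantID}, which is not all of the attributes, so the left side is not a superkey — BCNF is violated.
InspectorID, PlantID -> OperatorID has non-prime {OperatorID} on the right and a non-superkey on the left, so 3NF fails.
Since {InspectorID} ⊂ {InspectorID, MachineID} and {InspectorID}⁺ ⊇ {Material, OperatorID, PlantID} with {Material, OperatorID, PlantID} non-prime, there is a partial dependency; 2NF fails.

1NF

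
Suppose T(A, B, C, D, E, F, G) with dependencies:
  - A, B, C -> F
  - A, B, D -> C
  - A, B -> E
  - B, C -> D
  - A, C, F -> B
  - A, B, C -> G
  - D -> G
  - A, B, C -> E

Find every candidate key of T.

{A, B, C}, {A, B, D}, {A, C, F}

Attributes never on any right-hand side: {A} — every candidate key must contain it.
{A, B, C} is a candidate key since {A, B, C}⁺ = {A, B, C, D, E, F, G} covers every attribute.
{A, B, D} is a candidate key since {A, B, D}⁺ = {A, B, C, D, E, F, G} covers every attribute.
{A, C, F} is a candidate key since {A, C, F}⁺ = {A, B, C, D, E, F, G} covers every attribute.
Any other superkey properly contains one of these, so there are no further candidate keys.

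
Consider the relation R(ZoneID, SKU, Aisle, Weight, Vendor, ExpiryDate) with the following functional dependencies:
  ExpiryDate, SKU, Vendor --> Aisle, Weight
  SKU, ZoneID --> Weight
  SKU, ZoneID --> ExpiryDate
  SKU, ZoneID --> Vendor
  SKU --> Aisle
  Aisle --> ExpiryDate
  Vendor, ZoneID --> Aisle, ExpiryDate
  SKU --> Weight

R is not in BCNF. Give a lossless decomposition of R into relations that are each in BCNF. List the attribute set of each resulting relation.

Candidate key of the original relation: {SKU, ZoneID}.
Within {Aisle, ExpiryDate, SKU, Vendor, Weight, ZoneID}: {ExpiryDate, SKU, Vendor}⁺ ∩ {Aisle, ExpiryDate, SKU, Vendor, Weight, ZoneID} = {Aisle, ExpiryDate, SKU, Vendor, Weight}, not the whole set, so ExpiryDate, SKU, Vendor --> Aisle, Weight violates BCNF; decompose into {Aisle, ExpiryDate, SKU, Vendor, Weight} and {ExpiryDate, SKU, Vendor, ZoneID}.
Within {Aisle, ExpiryDate, SKU, Vendor, Weight}: {SKU}⁺ ∩ {Aisle, ExpiryDate, SKU, Vendor, Weight} = {Aisle, ExpiryDate, SKU, Weight}, not the whole set, so SKU --> Aisle, ExpiryDate, Weight violates BCNF; decompose into {Aisle, ExpiryDate, SKU, Weight} and {SKU, Vendor}.
Within {Aisle, ExpiryDate, SKU, Weight}: {Aisle}⁺ ∩ {Aisle, ExpiryDate, SKU, Weight} = {Aisle, ExpiryDate}, not the whole set, so Aisle --> ExpiryDate violates BCNF; decompose into {Aisle, ExpiryDate} and {Aisle, SKU, Weight}.
{Aisle, ExpiryDate}: every determinant is a superkey — BCNF.
{Aisle, SKU, Weight}: every determinant is a superkey — BCNF.
{SKU, Vendor}: every determinant is a superkey — BCNF.
Within {ExpiryDate, SKU, Vendor, ZoneID}: {SKU}⁺ ∩ {ExpiryDate, SKU, Vendor, ZoneID} = {ExpiryDate, SKU}, not the whole set, so SKU --> ExpiryDate violates BCNF; decompose into {ExpiryDate, SKU} and {SKU, Vendor, ZoneID}.
{ExpiryDate, SKU}: every determinant is a superkey — BCNF.
{SKU, Vendor, ZoneID}: every determinant is a superkey — BCNF.

{Aisle, ExpiryDate}; {Aisle, SKU, Weight}; {ExpiryDate, SKU}; {SKU, Vendor, ZoneID}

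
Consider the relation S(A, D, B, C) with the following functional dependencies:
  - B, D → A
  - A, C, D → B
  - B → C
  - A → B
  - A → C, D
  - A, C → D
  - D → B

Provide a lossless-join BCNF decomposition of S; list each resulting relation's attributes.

Candidate keys of the original relation: {A}, {D}.
Within {A, B, C, D}: {B}⁺ ∩ {A, B, C, D} = {B, C}, not the whole set, so B → C violates BCNF; decompose into {B, C} and {A, B, D}.
{B, C}: every determinant is a superkey — BCNF.
{A, B, D}: every determinant is a superkey — BCNF.

{A, B, D}; {B, C}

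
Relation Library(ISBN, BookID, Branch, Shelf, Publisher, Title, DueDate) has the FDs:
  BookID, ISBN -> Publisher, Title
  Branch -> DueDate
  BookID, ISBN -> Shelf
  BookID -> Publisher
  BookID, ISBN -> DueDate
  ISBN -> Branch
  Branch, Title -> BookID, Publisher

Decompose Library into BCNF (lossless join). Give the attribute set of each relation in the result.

Candidate keys of the original relation: {BookID, ISBN}, {ISBN, Title}.
In {BookID, Branch, DueDate, ISBN, Publisher, Shelf, Title}, {Branch} is not a superkey ({Branch}⁺ restricted to this set is {Branch, DueDate}), so split on Branch -> DueDate into {Branch, DueDate} and {BookID, Branch, ISBN, Publisher, Shelf, Title}.
{Branch, DueDate}: every determinant is a superkey — BCNF.
In {BookID, Branch, ISBN, Publisher, Shelf, Title}, {BookID} is not a superkey ({BookID}⁺ restricted to this set is {BookID, Publisher}), so split on BookID -> Publisher into {BookID, Publisher} and {BookID, Branch, ISBN, Shelf, Title}.
{BookID, Publisher}: every determinant is a superkey — BCNF.
In {BookID, Branch, ISBN, Shelf, Title}, {ISBN} is not a superkey ({ISBN}⁺ restricted to this set is {Branch, ISBN}), so split on ISBN -> Branch into {Branch, ISBN} and {BookID, ISBN, Shelf, Title}.
{Branch, ISBN}: every determinant is a superkey — BCNF.
{BookID, ISBN, Shelf, Title}: every determinant is a superkey — BCNF.

{BookID, ISBN, Shelf, Title}; {BookID, Publisher}; {Branch, DueDate}; {Branch, ISBN}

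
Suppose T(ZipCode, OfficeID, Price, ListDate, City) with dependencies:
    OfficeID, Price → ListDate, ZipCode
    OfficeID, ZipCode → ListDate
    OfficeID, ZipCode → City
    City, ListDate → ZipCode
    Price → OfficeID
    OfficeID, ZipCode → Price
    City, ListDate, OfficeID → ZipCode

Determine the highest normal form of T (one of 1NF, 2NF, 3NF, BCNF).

3NF

Candidate keys: {City, ListDate, OfficeID}, {OfficeID, ZipCode}, {Price}. Prime attributes: {City, ListDate, OfficeID, Price, ZipCode}.
For City, ListDate → ZipCode we have {City, ListDate}⁺ = {City, ListDate, ZipCode}; {City, ListDate} is not a superkey, so BCNF fails.
Since {ZipCode} ⊆ prime attributes and every other non-superkey FD also has a prime right side, the schema is in 3NF.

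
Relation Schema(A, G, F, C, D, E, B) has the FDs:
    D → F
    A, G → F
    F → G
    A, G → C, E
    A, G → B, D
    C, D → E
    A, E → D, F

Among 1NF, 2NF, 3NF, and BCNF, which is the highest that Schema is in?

Candidate keys: {A, D}, {A, E}, {A, F}, {A, G}. Prime attributes: {A, D, E, F, G}.
D → F: {D}⁺ = {D, F, G}, which is not all of the attributes, so the left side is not a superkey — BCNF is violated.
But every attribute on its right side ({F}) is prime, and the same holds for every other non-superkey FD, so 3NF still holds.

3NF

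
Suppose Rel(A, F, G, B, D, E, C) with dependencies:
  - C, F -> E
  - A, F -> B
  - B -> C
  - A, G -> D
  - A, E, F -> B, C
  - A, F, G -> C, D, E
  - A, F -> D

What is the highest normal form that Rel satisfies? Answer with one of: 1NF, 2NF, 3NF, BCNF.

1NF

Candidate key: {A, F, G}. Prime attributes: {A, F, G}.
For C, F -> E we have {C, F}⁺ = {C, E, F}; {C, F} is not a superkey, so BCNF fails.
C, F -> E has non-prime {E} on the right and a non-superkey on the left, so 3NF fails.
Since {A, F} ⊂ {A, F, G} and {A, F}⁺ ⊇ {B, C, D, E} with {B, C, D, E} non-prime, there is a partial dependency; 2NF fails.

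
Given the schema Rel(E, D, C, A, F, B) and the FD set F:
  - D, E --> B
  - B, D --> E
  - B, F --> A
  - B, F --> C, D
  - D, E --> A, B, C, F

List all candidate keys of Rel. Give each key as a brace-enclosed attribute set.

{B, D} is a candidate key since {B, D}⁺ = {A, B, C, D, E, F} covers every attribute.
{B, F} is a candidate key since {B, F}⁺ = {A, B, C, D, E, F} covers every attribute.
{D, E} is a candidate key since {D, E}⁺ = {A, B, C, D, E, F} covers every attribute.
Any other superkey properly contains one of these, so there are no further candidate keys.

{B, D}, {B, F}, {D, E}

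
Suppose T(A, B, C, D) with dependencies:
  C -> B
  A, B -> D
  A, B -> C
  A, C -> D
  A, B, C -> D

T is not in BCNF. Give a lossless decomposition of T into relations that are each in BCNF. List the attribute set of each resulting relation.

Candidate keys of the original relation: {A, B}, {A, C}.
{A, B, C, D}: {C} determines {B, C} here but is not a superkey — split on C -> B, giving {B, C} and {A, C, D}.
{B, C}: every determinant is a superkey — BCNF.
{A, C, D}: every determinant is a superkey — BCNF.

{A, C, D}; {B, C}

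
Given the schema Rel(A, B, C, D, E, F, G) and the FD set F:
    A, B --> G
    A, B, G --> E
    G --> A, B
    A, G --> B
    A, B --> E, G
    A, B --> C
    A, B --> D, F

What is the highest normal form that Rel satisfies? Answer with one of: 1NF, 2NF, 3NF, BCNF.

BCNF

Candidate keys: {A, B}, {G}. Prime attributes: {A, B, G}.
The left-hand side of every FD is a superkey, so BCNF is satisfied.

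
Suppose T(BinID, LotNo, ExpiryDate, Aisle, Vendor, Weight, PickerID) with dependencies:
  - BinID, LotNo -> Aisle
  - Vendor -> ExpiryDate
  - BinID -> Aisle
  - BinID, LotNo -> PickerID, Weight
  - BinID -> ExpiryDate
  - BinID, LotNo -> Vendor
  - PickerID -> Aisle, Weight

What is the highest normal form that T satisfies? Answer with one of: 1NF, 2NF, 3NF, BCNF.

1NF

Candidate key: {BinID, LotNo}. Prime attributes: {BinID, LotNo}.
Vendor -> ExpiryDate breaks BCNF: {Vendor}⁺ = {ExpiryDate, Vendor}, so {Vendor} is not a superkey.
Vendor -> ExpiryDate determines the non-prime attribute {ExpiryDate} from a non-superkey — 3NF is violated.
{BinID} is a proper subset of the key {BinID, LotNo}, and {BinID}⁺ contains the non-prime attributes {Aisle, ExpiryDate} — a partial dependency, so 2NF is violated.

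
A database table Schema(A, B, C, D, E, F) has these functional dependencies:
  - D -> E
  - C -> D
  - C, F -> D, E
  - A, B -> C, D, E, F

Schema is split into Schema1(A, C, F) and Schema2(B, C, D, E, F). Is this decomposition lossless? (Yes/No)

No

Common attributes: {C, F}; their closure is {C, D, E, F}.
Schema1 ⊄ {C, D, E, F} and Schema2 ⊄ {C, D, E, F}, so the split is lossy.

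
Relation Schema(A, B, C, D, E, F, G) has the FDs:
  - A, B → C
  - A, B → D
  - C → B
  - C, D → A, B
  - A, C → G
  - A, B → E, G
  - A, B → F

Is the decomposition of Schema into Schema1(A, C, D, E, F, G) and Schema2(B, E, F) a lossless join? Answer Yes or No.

Common attributes: {E, F}; their closure is {E, F}.
The closure covers neither Schema1 nor Schema2 entirely; the join is not lossless.

No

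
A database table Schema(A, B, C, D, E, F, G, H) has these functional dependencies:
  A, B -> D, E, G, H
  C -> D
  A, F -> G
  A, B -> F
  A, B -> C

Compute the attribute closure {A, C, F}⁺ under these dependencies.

{A, C, D, F, G}

Start with {A, C, F}.
C -> D applies; add {D} → now {A, C, D, F}.
A, F -> G applies; add {G} → now {A, C, D, F, G}.
No further FD applies.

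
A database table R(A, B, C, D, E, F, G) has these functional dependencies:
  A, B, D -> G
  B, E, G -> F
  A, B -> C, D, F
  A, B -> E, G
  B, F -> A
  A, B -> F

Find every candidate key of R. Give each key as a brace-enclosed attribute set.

{A, B}, {B, E, G}, {B, F}

{B} never appears on the right of any FD, so every key must include it.
{A, B} is a candidate key since {A, B}⁺ = {A, B, C, D, E, F, G} covers every attribute.
{B, F} is a candidate key since {B, F}⁺ = {A, B, C, D, E, F, G} covers every attribute.
{B, E, G} is a candidate key since {B, E, G}⁺ = {A, B, C, D, E, F, G} covers every attribute.
These are minimal and exhaustive — every other superkey contains one of them.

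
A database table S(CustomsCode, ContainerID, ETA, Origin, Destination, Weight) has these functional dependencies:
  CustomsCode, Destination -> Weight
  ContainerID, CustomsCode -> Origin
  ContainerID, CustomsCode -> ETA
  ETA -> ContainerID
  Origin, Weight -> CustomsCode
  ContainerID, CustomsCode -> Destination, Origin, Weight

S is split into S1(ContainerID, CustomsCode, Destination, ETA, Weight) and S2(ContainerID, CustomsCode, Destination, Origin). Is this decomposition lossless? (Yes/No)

Yes

S1 ∩ S2 = {ContainerID, CustomsCode, Destination}; its closure under F is {ContainerID, CustomsCode, Destination, ETA, Origin, Weight}.
Since S1 ⊆ {ContainerID, CustomsCode, Destination, ETA, Origin, Weight}, the intersection is a superkey of S1; the decomposition is lossless.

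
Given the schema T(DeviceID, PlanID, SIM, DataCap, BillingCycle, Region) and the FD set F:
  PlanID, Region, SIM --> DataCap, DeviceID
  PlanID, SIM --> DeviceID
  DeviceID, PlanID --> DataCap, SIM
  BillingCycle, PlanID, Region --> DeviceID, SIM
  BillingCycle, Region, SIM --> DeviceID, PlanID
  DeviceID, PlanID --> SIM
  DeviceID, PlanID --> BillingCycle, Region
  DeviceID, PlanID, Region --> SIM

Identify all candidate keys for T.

{DeviceID, PlanID}⁺ = {BillingCycle, DataCap, DeviceID, PlanID, Region, SIM}, which is every attribute, so {DeviceID, PlanID} is a candidate key.
{PlanID, SIM}⁺ = {BillingCycle, DataCap, DeviceID, PlanID, Region, SIM}, which is every attribute, so {PlanID, SIM} is a candidate key.
{BillingCycle, PlanID, Region}⁺ = {BillingCycle, DataCap, DeviceID, PlanID, Region, SIM}, which is every attribute, so {BillingCycle, PlanID, Region} is a candidate key.
{BillingCycle, Region, SIM}⁺ = {BillingCycle, DataCap, DeviceID, PlanID, Region, SIM}, which is every attribute, so {BillingCycle, Region, SIM} is a candidate key.
These are minimal and exhaustive — every other superkey contains one of them.

{BillingCycle, PlanID, Region}, {BillingCycle, Region, SIM}, {DeviceID, PlanID}, {PlanID, SIM}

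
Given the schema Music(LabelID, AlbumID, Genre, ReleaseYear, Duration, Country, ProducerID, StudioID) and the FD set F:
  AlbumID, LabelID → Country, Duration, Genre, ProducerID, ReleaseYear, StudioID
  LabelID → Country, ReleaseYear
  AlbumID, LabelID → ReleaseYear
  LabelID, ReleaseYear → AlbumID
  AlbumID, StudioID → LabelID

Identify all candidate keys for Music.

{AlbumID, StudioID}, {LabelID}

{LabelID}⁺ = {AlbumID, Country, Duration, Genre, LabelID, ProducerID, ReleaseYear, StudioID}, which is every attribute, so {LabelID} is a candidate key.
{AlbumID, StudioID}⁺ = {AlbumID, Country, Duration, Genre, LabelID, ProducerID, ReleaseYear, StudioID}, which is every attribute, so {AlbumID, StudioID} is a candidate key.
Any other superkey properly contains one of these, so there are no further candidate keys.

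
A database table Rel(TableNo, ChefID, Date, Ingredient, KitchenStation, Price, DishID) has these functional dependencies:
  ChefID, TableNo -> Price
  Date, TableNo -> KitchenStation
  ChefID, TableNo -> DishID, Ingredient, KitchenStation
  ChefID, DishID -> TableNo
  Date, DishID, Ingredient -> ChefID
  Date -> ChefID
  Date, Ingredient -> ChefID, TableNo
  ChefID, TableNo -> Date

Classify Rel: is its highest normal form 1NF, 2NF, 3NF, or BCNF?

Candidate keys: {ChefID, DishID}, {ChefID, TableNo}, {Date, DishID}, {Date, Ingredient}, {Date, TableNo}. Prime attributes: {ChefID, Date, DishID, Ingredient, TableNo}.
Date -> ChefID breaks BCNF: {Date}⁺ = {ChefID, Date}, so {Date} is not a superkey.
But every attribute on its right side ({ChefID}) is prime, and the same holds for every other non-superkey FD, so 3NF still holds.

3NF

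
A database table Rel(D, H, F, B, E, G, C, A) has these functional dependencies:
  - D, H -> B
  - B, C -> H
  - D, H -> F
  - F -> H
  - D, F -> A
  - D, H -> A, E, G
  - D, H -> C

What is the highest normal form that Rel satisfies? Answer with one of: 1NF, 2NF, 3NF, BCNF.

Candidate keys: {B, C, D}, {D, F}, {D, H}. Prime attributes: {B, C, D, F, H}.
B, C -> H breaks BCNF: {B, C}⁺ = {B, C, H}, so {B, C} is not a superkey.
Since {H} ⊆ prime attributes and every other non-superkey FD also has a prime right side, the schema is in 3NF.

3NF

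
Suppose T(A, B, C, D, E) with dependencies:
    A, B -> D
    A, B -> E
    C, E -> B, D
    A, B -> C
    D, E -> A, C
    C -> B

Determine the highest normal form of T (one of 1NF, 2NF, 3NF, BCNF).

3NF

Candidate keys: {A, B}, {A, C}, {C, E}, {D, E}. Prime attributes: {A, B, C, D, E}.
C -> B breaks BCNF: {C}⁺ = {B, C}, so {C} is not a superkey.
Since {B} ⊆ prime attributes and every other non-superkey FD also has a prime right side, the schema is in 3NF.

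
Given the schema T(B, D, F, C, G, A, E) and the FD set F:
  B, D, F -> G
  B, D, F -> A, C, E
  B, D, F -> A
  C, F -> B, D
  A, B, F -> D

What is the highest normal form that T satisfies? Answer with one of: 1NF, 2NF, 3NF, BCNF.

BCNF

Candidate keys: {A, B, F}, {B, D, F}, {C, F}. Prime attributes: {A, B, C, D, F}.
Every FD has a superkey on the left, so the relation is in BCNF.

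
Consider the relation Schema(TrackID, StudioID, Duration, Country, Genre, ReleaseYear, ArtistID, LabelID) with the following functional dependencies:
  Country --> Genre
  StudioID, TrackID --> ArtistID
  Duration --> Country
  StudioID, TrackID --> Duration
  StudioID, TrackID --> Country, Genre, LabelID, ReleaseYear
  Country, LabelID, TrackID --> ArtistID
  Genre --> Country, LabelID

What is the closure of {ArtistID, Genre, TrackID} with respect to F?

{ArtistID, Country, Genre, LabelID, TrackID}

Start with {ArtistID, Genre, TrackID}.
Genre --> Country, LabelID applies; add {Country, LabelID} → now {ArtistID, Country, Genre, LabelID, TrackID}.
No further FD applies.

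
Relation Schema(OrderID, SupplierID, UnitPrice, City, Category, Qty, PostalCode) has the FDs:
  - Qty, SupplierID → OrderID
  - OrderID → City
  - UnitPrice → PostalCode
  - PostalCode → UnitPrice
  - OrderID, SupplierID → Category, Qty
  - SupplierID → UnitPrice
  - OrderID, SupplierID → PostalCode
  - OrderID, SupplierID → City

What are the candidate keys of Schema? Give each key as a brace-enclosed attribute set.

{OrderID, SupplierID}, {Qty, SupplierID}

No FD produces {SupplierID}, so it must be in every candidate key.
{OrderID, SupplierID}⁺ = {Category, City, OrderID, PostalCode, Qty, SupplierID, UnitPrice} — all of the relation — so {OrderID, SupplierID} is a candidate key.
{Qty, SupplierID}⁺ = {Category, City, OrderID, PostalCode, Qty, SupplierID, UnitPrice} — all of the relation — so {Qty, SupplierID} is a candidate key.
Any other superkey properly contains one of these, so there are no further candidate keys.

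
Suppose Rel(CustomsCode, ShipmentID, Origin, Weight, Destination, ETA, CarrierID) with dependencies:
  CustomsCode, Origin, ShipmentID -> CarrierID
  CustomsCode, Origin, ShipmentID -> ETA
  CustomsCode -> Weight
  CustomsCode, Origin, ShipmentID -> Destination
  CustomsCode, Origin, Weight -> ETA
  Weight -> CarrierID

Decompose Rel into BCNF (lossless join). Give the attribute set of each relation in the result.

{CarrierID, Weight}; {CustomsCode, Destination, Origin, ShipmentID}; {CustomsCode, ETA, Origin}; {CustomsCode, Weight}

Candidate key of the original relation: {CustomsCode, Origin, ShipmentID}.
Within {CarrierID, CustomsCode, Destination, ETA, Origin, ShipmentID, Weight}: {CustomsCode}⁺ ∩ {CarrierID, CustomsCode, Destination, ETA, Origin, ShipmentID, Weight} = {CarrierID, CustomsCode, Weight}, not the whole set, so CustomsCode -> CarrierID, Weight violates BCNF; decompose into {CarrierID, CustomsCode, Weight} and {CustomsCode, Destination, ETA, Origin, ShipmentID}.
Within {CarrierID, CustomsCode, Weight}: {Weight}⁺ ∩ {CarrierID, CustomsCode, Weight} = {CarrierID, Weight}, not the whole set, so Weight -> CarrierID violates BCNF; decompose into {CarrierID, Weight} and {CustomsCode, Weight}.
{CarrierID, Weight} has no BCNF violation.
{CustomsCode, Weight} has no BCNF violation.
Within {CustomsCode, Destination, ETA, Origin, ShipmentID}: {CustomsCode, Origin}⁺ ∩ {CustomsCode, Destination, ETA, Origin, ShipmentID} = {CustomsCode, ETA, Origin}, not the whole set, so CustomsCode, Origin -> ETA violates BCNF; decompose into {CustomsCode, ETA, Origin} and {CustomsCode, Destination, Origin, ShipmentID}.
{CustomsCode, ETA, Origin} has no BCNF violation.
{CustomsCode, Destination, Origin, ShipmentID} has no BCNF violation.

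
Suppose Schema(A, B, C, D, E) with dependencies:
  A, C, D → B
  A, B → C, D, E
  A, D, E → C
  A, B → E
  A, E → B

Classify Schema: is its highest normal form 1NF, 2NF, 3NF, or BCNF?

BCNF

Candidate keys: {A, B}, {A, C, D}, {A, E}. Prime attributes: {A, B, C, D, E}.
The left-hand side of every FD is a superkey, so BCNF is satisfied.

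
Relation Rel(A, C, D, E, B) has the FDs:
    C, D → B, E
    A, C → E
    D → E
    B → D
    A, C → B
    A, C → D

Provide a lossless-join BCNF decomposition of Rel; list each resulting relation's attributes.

Candidate key of the original relation: {A, C}.
{A, B, C, D, E}: {C, D} determines {B, C, D, E} here but is not a superkey — split on C, D → B, E, giving {B, C, D, E} and {A, C, D}.
{B, C, D, E}: {D} determines {D, E} here but is not a superkey — split on D → E, giving {D, E} and {B, C, D}.
{D, E}: every determinant is a superkey — BCNF.
{B, C, D}: {B} determines {B, D} here but is not a superkey — split on B → D, giving {B, D} and {B, C}.
{B, D}: every determinant is a superkey — BCNF.
{B, C}: every determinant is a superkey — BCNF.
{A, C, D}: every determinant is a superkey — BCNF.

{A, C, D}; {B, C}; {B, D}; {D, E}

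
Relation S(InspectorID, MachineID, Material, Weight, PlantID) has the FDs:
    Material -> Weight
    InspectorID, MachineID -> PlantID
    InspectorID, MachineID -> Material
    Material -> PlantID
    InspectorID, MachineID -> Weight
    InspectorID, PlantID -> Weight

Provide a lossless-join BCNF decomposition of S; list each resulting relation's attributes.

Candidate key of the original relation: {InspectorID, MachineID}.
{InspectorID, MachineID, Material, PlantID, Weight}: {Material} determines {Material, PlantID, Weight} here but is not a superkey — split on Material -> PlantID, Weight, giving {Material, PlantID, Weight} and {InspectorID, MachineID, Material}.
{Material, PlantID, Weight}: every determinant is a superkey — BCNF.
{InspectorID, MachineID, Material}: every determinant is a superkey — BCNF.

{InspectorID, MachineID, Material}; {Material, PlantID, Weight}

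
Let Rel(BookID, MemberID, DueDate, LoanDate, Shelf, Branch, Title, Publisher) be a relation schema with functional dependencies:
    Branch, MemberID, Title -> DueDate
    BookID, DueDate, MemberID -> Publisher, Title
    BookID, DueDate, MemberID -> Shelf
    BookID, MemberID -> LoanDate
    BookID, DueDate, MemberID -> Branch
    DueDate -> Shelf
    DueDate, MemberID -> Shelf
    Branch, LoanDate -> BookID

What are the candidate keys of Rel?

{BookID, Branch, MemberID, Title}, {BookID, DueDate, MemberID}, {Branch, DueDate, LoanDate, MemberID}, {Branch, LoanDate, MemberID, Title}

No FD produces {MemberID}, so it must be in every candidate key.
Closure of {BookID, DueDate, MemberID} is {BookID, Branch, DueDate, LoanDate, MemberID, Publisher, Shelf, Title}, the whole schema; {BookID, DueDate, MemberID} is a candidate key.
Closure of {BookID, Branch, MemberID, Title} is {BookID, Branch, DueDate, LoanDate, MemberID, Publisher, Shelf, Title}, the whole schema; {BookID, Branch, MemberID, Title} is a candidate key.
Closure of {Branch, DueDate, LoanDate, MemberID} is {BookID, Branch, DueDate, LoanDate, MemberID, Publisher, Shelf, Title}, the whole schema; {Branch, DueDate, LoanDate, MemberID} is a candidate key.
Closure of {Branch, LoanDate, MemberID, Title} is {BookID, Branch, DueDate, LoanDate, MemberID, Publisher, Shelf, Title}, the whole schema; {Branch, LoanDate, MemberID, Title} is a candidate key.
These are minimal and exhaustive — every other superkey contains one of them.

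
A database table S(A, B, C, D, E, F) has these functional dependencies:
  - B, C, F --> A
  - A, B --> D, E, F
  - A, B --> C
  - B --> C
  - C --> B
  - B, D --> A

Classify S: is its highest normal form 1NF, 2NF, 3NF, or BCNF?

Candidate keys: {A, B}, {A, C}, {B, D}, {B, F}, {C, D}, {C, F}. Prime attributes: {A, B, C, D, F}.
B --> C breaks BCNF: {B}⁺ = {B, C}, so {B} is not a superkey.
But every attribute on its right side ({C}) is prime, and the same holds for every other non-superkey FD, so 3NF still holds.

3NF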